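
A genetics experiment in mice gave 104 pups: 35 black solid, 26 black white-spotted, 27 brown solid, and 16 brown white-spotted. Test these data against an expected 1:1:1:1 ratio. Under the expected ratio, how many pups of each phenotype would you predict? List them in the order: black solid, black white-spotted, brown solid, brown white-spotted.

Total ratio parts = 4. Expected numbers out of 104:
  black solid: 104 × 1/4 = 26
  black white-spotted: 104 × 1/4 = 26
  brown solid: 104 × 1/4 = 26
  brown white-spotted: 104 × 1/4 = 26

26, 26, 26, 26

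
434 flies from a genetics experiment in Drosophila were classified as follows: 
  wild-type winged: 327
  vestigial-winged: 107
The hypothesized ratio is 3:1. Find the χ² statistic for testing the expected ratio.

0.028

Expected counts for N = 434 under a 3:1 ratio (total parts = 4):
  wild-type winged: 434 × 3/4 = 325.5
  vestigial-winged: 434 × 1/4 = 108.5
χ² = Σ (O − E)² / E
  wild-type winged: (327 − 325.5)² / 325.5 = 0.0069
  vestigial-winged: (107 − 108.5)² / 108.5 = 0.0207
χ² = 0.0069 + 0.0207 = 0.0276 ≈ 0.028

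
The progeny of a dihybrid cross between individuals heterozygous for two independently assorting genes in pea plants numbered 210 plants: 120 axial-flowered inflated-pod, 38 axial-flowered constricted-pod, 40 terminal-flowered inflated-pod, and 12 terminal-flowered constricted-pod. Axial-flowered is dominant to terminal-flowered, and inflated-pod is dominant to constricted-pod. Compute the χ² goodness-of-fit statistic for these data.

A dihybrid F₂ with independent assortment and complete dominance at both loci gives a 9:3:3:1 phenotypic ratio.
Total ratio parts = 16. Expected numbers out of 210:
  axial-flowered inflated-pod: 210 × 9/16 = 118.125
  axial-flowered constricted-pod: 210 × 3/16 = 39.375
  terminal-flowered inflated-pod: 210 × 3/16 = 39.375
  terminal-flowered constricted-pod: 210 × 1/16 = 13.125
χ² = Σ (O − E)² / E
  axial-flowered inflated-pod: (120 − 118.125)² / 118.125 = 0.0298
  axial-flowered constricted-pod: (38 − 39.375)² / 39.375 = 0.0480
  terminal-flowered inflated-pod: (40 − 39.375)² / 39.375 = 0.0099
  terminal-flowered constricted-pod: (12 − 13.125)² / 13.125 = 0.0964
χ² = 0.0298 + 0.0480 + 0.0099 + 0.0964 = 0.1841 ≈ 0.184

0.184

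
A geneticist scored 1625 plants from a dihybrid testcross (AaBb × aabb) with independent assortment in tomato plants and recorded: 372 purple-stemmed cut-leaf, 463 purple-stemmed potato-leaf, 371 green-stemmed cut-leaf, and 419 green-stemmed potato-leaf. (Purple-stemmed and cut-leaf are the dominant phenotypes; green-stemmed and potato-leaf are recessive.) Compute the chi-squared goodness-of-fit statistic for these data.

A dihybrid testcross with independent assortment gives a 1:1:1:1 ratio.
Expected counts for N = 1625 under a 1:1:1:1 ratio (total parts = 4):
  purple-stemmed cut-leaf: 1625 × 1/4 = 406.25
  purple-stemmed potato-leaf: 1625 × 1/4 = 406.25
  green-stemmed cut-leaf: 1625 × 1/4 = 406.25
  green-stemmed potato-leaf: 1625 × 1/4 = 406.25
χ² = Σ (O − E)² / E
  purple-stemmed cut-leaf: (372 − 406.25)² / 406.25 = 2.8875
  purple-stemmed potato-leaf: (463 − 406.25)² / 406.25 = 7.9275
  green-stemmed cut-leaf: (371 − 406.25)² / 406.25 = 3.0586
  green-stemmed potato-leaf: (419 − 406.25)² / 406.25 = 0.4002
χ² = 2.8875 + 7.9275 + 3.0586 + 0.4002 = 14.2738 ≈ 14.274

14.274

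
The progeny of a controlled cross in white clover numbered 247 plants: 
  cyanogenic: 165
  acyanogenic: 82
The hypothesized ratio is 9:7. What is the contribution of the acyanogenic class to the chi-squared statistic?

Expected counts for N = 247 under a 9:7 ratio (total parts = 16):
  cyanogenic: 247 × 9/16 = 138.9375
  acyanogenic: 247 × 7/16 = 108.0625
Contribution of acyanogenic: (82 − 108.0625)² / 108.0625 = 6.2858

6.286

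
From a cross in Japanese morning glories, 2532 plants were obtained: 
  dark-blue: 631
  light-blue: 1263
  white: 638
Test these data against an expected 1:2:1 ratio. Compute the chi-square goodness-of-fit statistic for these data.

Under the 1:2:1 hypothesis (Σ ratio = 4, N = 2532):
  dark-blue: 2532 × 1/4 = 633
  light-blue: 2532 × 2/4 = 1266
  white: 2532 × 1/4 = 633
χ² = Σ (O − E)² / E
  dark-blue: (631 − 633)² / 633 = 0.0063
  light-blue: (1263 − 1266)² / 1266 = 0.0071
  white: (638 − 633)² / 633 = 0.0395
χ² = 0.0063 + 0.0071 + 0.0395 = 0.0529 ≈ 0.053

0.053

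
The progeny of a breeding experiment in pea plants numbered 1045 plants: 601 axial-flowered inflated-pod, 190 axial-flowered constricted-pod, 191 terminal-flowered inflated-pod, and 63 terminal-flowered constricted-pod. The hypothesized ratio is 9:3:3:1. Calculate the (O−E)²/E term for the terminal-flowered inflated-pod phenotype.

0.124

Expected counts for N = 1045 under a 9:3:3:1 ratio (total parts = 16):
  axial-flowered inflated-pod: 1045 × 9/16 = 587.8125
  axial-flowered constricted-pod: 1045 × 3/16 = 195.9375
  terminal-flowered inflated-pod: 1045 × 3/16 = 195.9375
  terminal-flowered constricted-pod: 1045 × 1/16 = 65.3125
Contribution of terminal-flowered inflated-pod: (191 − 195.9375)² / 195.9375 = 0.1244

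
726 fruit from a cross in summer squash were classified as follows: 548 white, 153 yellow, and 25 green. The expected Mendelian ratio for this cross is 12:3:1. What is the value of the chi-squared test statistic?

Expected counts for N = 726 under a 12:3:1 ratio (total parts = 16):
  white: 726 × 12/16 = 544.5
  yellow: 726 × 3/16 = 136.125
  green: 726 × 1/16 = 45.375
χ² = Σ (O − E)² / E
  white: (548 − 544.5)² / 544.5 = 0.0225
  yellow: (153 − 136.125)² / 136.125 = 2.0919
  green: (25 − 45.375)² / 45.375 = 9.1491
χ² = 0.0225 + 2.0919 + 9.1491 = 11.2635 ≈ 11.264

11.264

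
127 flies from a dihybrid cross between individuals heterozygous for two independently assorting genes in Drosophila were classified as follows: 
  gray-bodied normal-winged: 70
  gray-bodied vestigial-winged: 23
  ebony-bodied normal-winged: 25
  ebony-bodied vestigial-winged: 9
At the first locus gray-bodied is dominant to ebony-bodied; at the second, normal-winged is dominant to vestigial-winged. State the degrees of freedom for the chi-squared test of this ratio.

3

A dihybrid F₂ with independent assortment and complete dominance at both loci gives a 9:3:3:1 phenotypic ratio.
A goodness-of-fit test with 4 phenotype classes has df = 4 − 1 = 3.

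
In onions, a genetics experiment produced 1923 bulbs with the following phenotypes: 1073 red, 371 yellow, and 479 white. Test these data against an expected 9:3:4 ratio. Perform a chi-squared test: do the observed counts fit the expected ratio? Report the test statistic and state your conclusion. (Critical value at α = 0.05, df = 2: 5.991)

0.378; consistent

Under the 9:3:4 hypothesis (Σ ratio = 16, N = 1923):
  red: 1923 × 9/16 = 1081.6875
  yellow: 1923 × 3/16 = 360.5625
  white: 1923 × 4/16 = 480.75
χ² = Σ (O − E)² / E
  red: (1073 − 1081.6875)² / 1081.6875 = 0.0698
  yellow: (371 − 360.5625)² / 360.5625 = 0.3021
  white: (479 − 480.75)² / 480.75 = 0.0064
χ² = 0.0698 + 0.3021 + 0.0064 = 0.3783 ≈ 0.378
Degrees of freedom = 3 − 1 = 2; critical value at α = 0.05 is 5.991.
Since 0.378 < 5.991, we fail to reject the null hypothesis — the data are consistent with the 9:3:4 ratio.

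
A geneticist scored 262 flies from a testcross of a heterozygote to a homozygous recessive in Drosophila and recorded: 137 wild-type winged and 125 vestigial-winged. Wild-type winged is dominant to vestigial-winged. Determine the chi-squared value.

A testcross of a heterozygote (Aa × aa) gives a 1:1 phenotypic ratio.
Expected counts for N = 262 under a 1:1 ratio (total parts = 2):
  wild-type winged: 262 × 1/2 = 131
  vestigial-winged: 262 × 1/2 = 131
χ² = Σ (O − E)² / E
  wild-type winged: (137 − 131)² / 131 = 0.2748
  vestigial-winged: (125 − 131)² / 131 = 0.2748
χ² = 0.2748 + 0.2748 = 0.5496 ≈ 0.550

0.550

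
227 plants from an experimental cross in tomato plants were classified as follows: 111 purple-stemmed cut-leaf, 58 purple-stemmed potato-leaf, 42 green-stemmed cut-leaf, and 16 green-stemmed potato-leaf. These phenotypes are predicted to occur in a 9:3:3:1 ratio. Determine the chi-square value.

8.019

Total ratio parts = 16. Expected numbers out of 227:
  purple-stemmed cut-leaf: 227 × 9/16 = 127.6875
  purple-stemmed potato-leaf: 227 × 3/16 = 42.5625
  green-stemmed cut-leaf: 227 × 3/16 = 42.5625
  green-stemmed potato-leaf: 227 × 1/16 = 14.1875
χ² = Σ (O − E)² / E
  purple-stemmed cut-leaf: (111 − 127.6875)² / 127.6875 = 2.1809
  purple-stemmed potato-leaf: (58 − 42.5625)² / 42.5625 = 5.5992
  green-stemmed cut-leaf: (42 − 42.5625)² / 42.5625 = 0.0074
  green-stemmed potato-leaf: (16 − 14.1875)² / 14.1875 = 0.2316
χ² = 2.1809 + 5.5992 + 0.0074 + 0.2316 = 8.0191 ≈ 8.019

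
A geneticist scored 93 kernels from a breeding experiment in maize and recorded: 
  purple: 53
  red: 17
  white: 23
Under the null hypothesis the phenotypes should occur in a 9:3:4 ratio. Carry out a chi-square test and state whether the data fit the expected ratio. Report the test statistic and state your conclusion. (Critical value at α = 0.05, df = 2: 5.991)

Total ratio parts = 16. Expected numbers out of 93:
  purple: 93 × 9/16 = 52.3125
  red: 93 × 3/16 = 17.4375
  white: 93 × 4/16 = 23.25
χ² = Σ (O − E)² / E
  purple: (53 − 52.3125)² / 52.3125 = 0.0090
  red: (17 − 17.4375)² / 17.4375 = 0.0110
  white: (23 − 23.25)² / 23.25 = 0.0027
χ² = 0.0090 + 0.0110 + 0.0027 = 0.0227 ≈ 0.023
Degrees of freedom = 3 − 1 = 2; critical value at α = 0.05 is 5.991.
Since 0.023 < 5.991, we fail to reject the null hypothesis — the data are consistent with the 9:3:4 ratio.

0.023; consistent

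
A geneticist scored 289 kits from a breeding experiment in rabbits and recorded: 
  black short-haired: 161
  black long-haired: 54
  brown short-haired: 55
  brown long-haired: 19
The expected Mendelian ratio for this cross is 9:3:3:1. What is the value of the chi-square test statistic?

Total ratio parts = 16. Expected numbers out of 289:
  black short-haired: 289 × 9/16 = 162.5625
  black long-haired: 289 × 3/16 = 54.1875
  brown short-haired: 289 × 3/16 = 54.1875
  brown long-haired: 289 × 1/16 = 18.0625
χ² = Σ (O − E)² / E
  black short-haired: (161 − 162.5625)² / 162.5625 = 0.0150
  black long-haired: (54 − 54.1875)² / 54.1875 = 0.0006
  brown short-haired: (55 − 54.1875)² / 54.1875 = 0.0122
  brown long-haired: (19 − 18.0625)² / 18.0625 = 0.0487
χ² = 0.0150 + 0.0006 + 0.0122 + 0.0487 = 0.0765 ≈ 0.077

0.077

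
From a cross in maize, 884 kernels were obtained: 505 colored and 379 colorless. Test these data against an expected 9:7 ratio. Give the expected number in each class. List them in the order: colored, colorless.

497.25, 386.75

Expected counts for N = 884 under a 9:7 ratio (total parts = 16):
  colored: 884 × 9/16 = 497.25
  colorless: 884 × 7/16 = 386.75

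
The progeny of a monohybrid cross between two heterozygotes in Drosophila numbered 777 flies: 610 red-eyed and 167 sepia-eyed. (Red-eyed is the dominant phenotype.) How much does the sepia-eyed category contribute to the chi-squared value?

3.823

For a monohybrid cross between heterozygotes with complete dominance, the expected phenotypic ratio is 3:1.
Under the 3:1 hypothesis (Σ ratio = 4, N = 777):
  red-eyed: 777 × 3/4 = 582.75
  sepia-eyed: 777 × 1/4 = 194.25
Contribution of sepia-eyed: (167 − 194.25)² / 194.25 = 3.8227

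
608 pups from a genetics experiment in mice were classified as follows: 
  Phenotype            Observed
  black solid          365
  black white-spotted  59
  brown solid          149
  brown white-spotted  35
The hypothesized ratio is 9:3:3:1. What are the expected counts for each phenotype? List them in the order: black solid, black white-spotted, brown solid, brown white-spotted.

Under the 9:3:3:1 hypothesis (Σ ratio = 16, N = 608):
  black solid: 608 × 9/16 = 342
  black white-spotted: 608 × 3/16 = 114
  brown solid: 608 × 3/16 = 114
  brown white-spotted: 608 × 1/16 = 38

342, 114, 114, 38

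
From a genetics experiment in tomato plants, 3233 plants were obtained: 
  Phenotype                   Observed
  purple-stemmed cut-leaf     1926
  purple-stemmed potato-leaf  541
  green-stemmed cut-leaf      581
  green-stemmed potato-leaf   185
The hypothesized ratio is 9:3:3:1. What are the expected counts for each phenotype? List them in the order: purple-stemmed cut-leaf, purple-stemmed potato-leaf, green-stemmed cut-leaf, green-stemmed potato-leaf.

1818.5625, 606.1875, 606.1875, 202.0625

The 9:3:3:1 ratio has 16 parts, so with N = 3233 the expected counts are:
  purple-stemmed cut-leaf: 3233 × 9/16 = 1818.5625
  purple-stemmed potato-leaf: 3233 × 3/16 = 606.1875
  green-stemmed cut-leaf: 3233 × 3/16 = 606.1875
  green-stemmed potato-leaf: 3233 × 1/16 = 202.0625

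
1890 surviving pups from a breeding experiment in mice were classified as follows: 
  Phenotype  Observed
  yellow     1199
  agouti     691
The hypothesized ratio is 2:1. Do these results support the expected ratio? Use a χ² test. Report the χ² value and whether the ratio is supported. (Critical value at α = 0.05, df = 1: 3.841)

8.860; not consistent

The 2:1 ratio has 3 parts, so with N = 1890 the expected counts are:
  yellow: 1890 × 2/3 = 1260
  agouti: 1890 × 1/3 = 630
χ² = Σ (O − E)² / E
  yellow: (1199 − 1260)² / 1260 = 2.9532
  agouti: (691 − 630)² / 630 = 5.9063
χ² = 2.9532 + 5.9063 = 8.8595 ≈ 8.860
Degrees of freedom = 2 − 1 = 1; critical value at α = 0.05 is 3.841.
Since 8.860 > 3.841, we reject the null hypothesis — the data do not fit the 2:1 ratio.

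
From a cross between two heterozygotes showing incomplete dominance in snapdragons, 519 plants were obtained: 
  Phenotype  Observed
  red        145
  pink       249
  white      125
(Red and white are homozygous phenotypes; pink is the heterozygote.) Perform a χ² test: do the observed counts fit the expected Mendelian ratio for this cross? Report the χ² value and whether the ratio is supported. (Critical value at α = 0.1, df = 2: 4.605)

2.391; consistent

With incomplete dominance, a heterozygote × heterozygote cross gives a 1:2:1 phenotypic ratio.
Total ratio parts = 4. Expected numbers out of 519:
  red: 519 × 1/4 = 129.75
  pink: 519 × 2/4 = 259.5
  white: 519 × 1/4 = 129.75
χ² = Σ (O − E)² / E
  red: (145 − 129.75)² / 129.75 = 1.7924
  pink: (249 − 259.5)² / 259.5 = 0.4249
  white: (125 − 129.75)² / 129.75 = 0.1739
χ² = 1.7924 + 0.4249 + 0.1739 = 2.3912 ≈ 2.391
Degrees of freedom = 3 − 1 = 2; critical value at α = 0.1 is 4.605.
Since 2.391 < 4.605, we fail to reject the null hypothesis — the data are consistent with the 1:2:1 ratio.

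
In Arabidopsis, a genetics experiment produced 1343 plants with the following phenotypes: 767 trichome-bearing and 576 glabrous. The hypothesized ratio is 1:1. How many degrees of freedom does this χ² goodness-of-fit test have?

1

A goodness-of-fit test with 2 phenotype classes has df = 2 − 1 = 1.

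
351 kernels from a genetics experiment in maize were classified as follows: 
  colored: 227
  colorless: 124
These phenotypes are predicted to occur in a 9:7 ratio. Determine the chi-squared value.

10.118

Total ratio parts = 16. Expected numbers out of 351:
  colored: 351 × 9/16 = 197.4375
  colorless: 351 × 7/16 = 153.5625
χ² = Σ (O − E)² / E
  colored: (227 − 197.4375)² / 197.4375 = 4.4264
  colorless: (124 − 153.5625)² / 153.5625 = 5.6911
χ² = 4.4264 + 5.6911 = 10.1175 ≈ 10.118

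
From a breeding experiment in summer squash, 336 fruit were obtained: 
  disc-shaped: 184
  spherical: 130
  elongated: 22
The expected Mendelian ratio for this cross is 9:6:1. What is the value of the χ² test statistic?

0.307

Under the 9:6:1 hypothesis (Σ ratio = 16, N = 336):
  disc-shaped: 336 × 9/16 = 189
  spherical: 336 × 6/16 = 126
  elongated: 336 × 1/16 = 21
χ² = Σ (O − E)² / E
  disc-shaped: (184 − 189)² / 189 = 0.1323
  spherical: (130 − 126)² / 126 = 0.1270
  elongated: (22 − 21)² / 21 = 0.0476
χ² = 0.1323 + 0.1270 + 0.0476 = 0.3069 ≈ 0.307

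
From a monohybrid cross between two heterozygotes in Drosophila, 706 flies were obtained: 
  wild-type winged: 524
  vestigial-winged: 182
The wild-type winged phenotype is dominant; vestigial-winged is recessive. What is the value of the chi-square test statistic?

For a monohybrid cross between heterozygotes with complete dominance, the expected phenotypic ratio is 3:1.
Under the 3:1 hypothesis (Σ ratio = 4, N = 706):
  wild-type winged: 706 × 3/4 = 529.5
  vestigial-winged: 706 × 1/4 = 176.5
χ² = Σ (O − E)² / E
  wild-type winged: (524 − 529.5)² / 529.5 = 0.0571
  vestigial-winged: (182 − 176.5)² / 176.5 = 0.1714
χ² = 0.0571 + 0.1714 = 0.2285 ≈ 0.229

0.229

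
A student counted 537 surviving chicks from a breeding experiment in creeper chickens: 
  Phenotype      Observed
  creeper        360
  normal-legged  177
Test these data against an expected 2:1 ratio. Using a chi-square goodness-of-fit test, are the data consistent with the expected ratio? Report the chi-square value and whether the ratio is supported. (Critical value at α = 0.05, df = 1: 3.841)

Under the 2:1 hypothesis (Σ ratio = 3, N = 537):
  creeper: 537 × 2/3 = 358
  normal-legged: 537 × 1/3 = 179
χ² = Σ (O − E)² / E
  creeper: (360 − 358)² / 358 = 0.0112
  normal-legged: (177 − 179)² / 179 = 0.0223
χ² = 0.0112 + 0.0223 = 0.0335 ≈ 0.034
Degrees of freedom = 2 − 1 = 1; critical value at α = 0.05 is 3.841.
Since 0.034 < 3.841, we fail to reject the null hypothesis — the data are consistent with the 2:1 ratio.

0.034; consistent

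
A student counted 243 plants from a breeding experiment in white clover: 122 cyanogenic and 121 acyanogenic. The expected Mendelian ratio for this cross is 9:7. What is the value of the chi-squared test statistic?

Under the 9:7 hypothesis (Σ ratio = 16, N = 243):
  cyanogenic: 243 × 9/16 = 136.6875
  acyanogenic: 243 × 7/16 = 106.3125
χ² = Σ (O − E)² / E
  cyanogenic: (122 − 136.6875)² / 136.6875 = 1.5782
  acyanogenic: (121 − 106.3125)² / 106.3125 = 2.0291
χ² = 1.5782 + 2.0291 = 3.6073 ≈ 3.607

3.607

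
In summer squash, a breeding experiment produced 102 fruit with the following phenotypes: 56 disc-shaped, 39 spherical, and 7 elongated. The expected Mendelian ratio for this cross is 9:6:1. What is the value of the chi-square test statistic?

0.109

Under the 9:6:1 hypothesis (Σ ratio = 16, N = 102):
  disc-shaped: 102 × 9/16 = 57.375
  spherical: 102 × 6/16 = 38.25
  elongated: 102 × 1/16 = 6.375
χ² = Σ (O − E)² / E
  disc-shaped: (56 − 57.375)² / 57.375 = 0.0330
  spherical: (39 − 38.25)² / 38.25 = 0.0147
  elongated: (7 − 6.375)² / 6.375 = 0.0613
χ² = 0.0330 + 0.0147 + 0.0613 = 0.109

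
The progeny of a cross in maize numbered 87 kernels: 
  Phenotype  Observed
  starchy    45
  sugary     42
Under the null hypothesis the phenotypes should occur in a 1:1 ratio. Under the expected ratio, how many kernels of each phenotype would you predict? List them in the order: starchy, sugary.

43.5, 43.5

Under the 1:1 hypothesis (Σ ratio = 2, N = 87):
  starchy: 87 × 1/2 = 43.5
  sugary: 87 × 1/2 = 43.5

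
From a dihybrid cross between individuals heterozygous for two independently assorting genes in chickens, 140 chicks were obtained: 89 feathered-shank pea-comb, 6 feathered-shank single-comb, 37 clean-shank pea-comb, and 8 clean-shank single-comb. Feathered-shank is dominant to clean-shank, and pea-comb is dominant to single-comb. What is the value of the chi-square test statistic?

A dihybrid F₂ with independent assortment and complete dominance at both loci gives a 9:3:3:1 phenotypic ratio.
Under the 9:3:3:1 hypothesis (Σ ratio = 16, N = 140):
  feathered-shank pea-comb: 140 × 9/16 = 78.75
  feathered-shank single-comb: 140 × 3/16 = 26.25
  clean-shank pea-comb: 140 × 3/16 = 26.25
  clean-shank single-comb: 140 × 1/16 = 8.75
χ² = Σ (O − E)² / E
  feathered-shank pea-comb: (89 − 78.75)² / 78.75 = 1.3341
  feathered-shank single-comb: (6 − 26.25)² / 26.25 = 15.6214
  clean-shank pea-comb: (37 − 26.25)² / 26.25 = 4.4024
  clean-shank single-comb: (8 − 8.75)² / 8.75 = 0.0643
χ² = 1.3341 + 15.6214 + 4.4024 + 0.0643 = 21.4222 ≈ 21.422

21.422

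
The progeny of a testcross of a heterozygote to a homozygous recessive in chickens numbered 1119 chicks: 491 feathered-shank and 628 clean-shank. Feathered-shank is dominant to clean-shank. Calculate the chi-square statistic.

16.773

A testcross of a heterozygote (Aa × aa) gives a 1:1 phenotypic ratio.
Total ratio parts = 2. Expected numbers out of 1119:
  feathered-shank: 1119 × 1/2 = 559.5
  clean-shank: 1119 × 1/2 = 559.5
χ² = Σ (O − E)² / E
  feathered-shank: (491 − 559.5)² / 559.5 = 8.3865
  clean-shank: (628 − 559.5)² / 559.5 = 8.3865
χ² = 8.3865 + 8.3865 = 16.773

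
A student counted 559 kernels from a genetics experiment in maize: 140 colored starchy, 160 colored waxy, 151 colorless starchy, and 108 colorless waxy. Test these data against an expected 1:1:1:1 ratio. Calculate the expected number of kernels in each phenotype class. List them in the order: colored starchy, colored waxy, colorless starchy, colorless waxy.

139.75, 139.75, 139.75, 139.75

Expected counts for N = 559 under a 1:1:1:1 ratio (total parts = 4):
  colored starchy: 559 × 1/4 = 139.75
  colored waxy: 559 × 1/4 = 139.75
  colorless starchy: 559 × 1/4 = 139.75
  colorless waxy: 559 × 1/4 = 139.75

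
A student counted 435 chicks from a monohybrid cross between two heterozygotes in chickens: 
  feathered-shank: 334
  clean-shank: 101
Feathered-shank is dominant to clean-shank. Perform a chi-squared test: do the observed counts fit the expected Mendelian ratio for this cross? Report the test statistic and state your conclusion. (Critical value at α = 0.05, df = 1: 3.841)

0.736; consistent

For a monohybrid cross between heterozygotes with complete dominance, the expected phenotypic ratio is 3:1.
Total ratio parts = 4. Expected numbers out of 435:
  feathered-shank: 435 × 3/4 = 326.25
  clean-shank: 435 × 1/4 = 108.75
χ² = Σ (O − E)² / E
  feathered-shank: (334 − 326.25)² / 326.25 = 0.1841
  clean-shank: (101 − 108.75)² / 108.75 = 0.5523
χ² = 0.1841 + 0.5523 = 0.7364 ≈ 0.736
Degrees of freedom = 2 − 1 = 1; critical value at α = 0.05 is 3.841.
Since 0.736 < 3.841, we fail to reject the null hypothesis — the data are consistent with the 3:1 ratio.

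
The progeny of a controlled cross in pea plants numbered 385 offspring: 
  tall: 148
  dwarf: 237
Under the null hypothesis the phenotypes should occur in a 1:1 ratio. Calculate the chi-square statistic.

20.574

Expected counts for N = 385 under a 1:1 ratio (total parts = 2):
  tall: 385 × 1/2 = 192.5
  dwarf: 385 × 1/2 = 192.5
χ² = Σ (O − E)² / E
  tall: (148 − 192.5)² / 192.5 = 10.2870
  dwarf: (237 − 192.5)² / 192.5 = 10.2870
χ² = 10.2870 + 10.2870 = 20.574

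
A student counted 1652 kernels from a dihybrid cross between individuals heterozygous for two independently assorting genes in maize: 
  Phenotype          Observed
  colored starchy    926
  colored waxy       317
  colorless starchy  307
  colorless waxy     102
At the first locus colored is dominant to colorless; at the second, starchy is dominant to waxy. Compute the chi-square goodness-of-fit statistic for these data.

0.221

A dihybrid F₂ with independent assortment and complete dominance at both loci gives a 9:3:3:1 phenotypic ratio.
The 9:3:3:1 ratio has 16 parts, so with N = 1652 the expected counts are:
  colored starchy: 1652 × 9/16 = 929.25
  colored waxy: 1652 × 3/16 = 309.75
  colorless starchy: 1652 × 3/16 = 309.75
  colorless waxy: 1652 × 1/16 = 103.25
χ² = Σ (O − E)² / E
  colored starchy: (926 − 929.25)² / 929.25 = 0.0114
  colored waxy: (317 − 309.75)² / 309.75 = 0.1697
  colorless starchy: (307 − 309.75)² / 309.75 = 0.0244
  colorless waxy: (102 − 103.25)² / 103.25 = 0.0151
χ² = 0.0114 + 0.1697 + 0.0244 + 0.0151 = 0.2206 ≈ 0.221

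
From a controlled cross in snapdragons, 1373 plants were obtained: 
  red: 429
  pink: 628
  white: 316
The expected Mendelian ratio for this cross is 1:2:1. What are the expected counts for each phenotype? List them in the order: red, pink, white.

343.25, 686.5, 343.25

Under the 1:2:1 hypothesis (Σ ratio = 4, N = 1373):
  red: 1373 × 1/4 = 343.25
  pink: 1373 × 2/4 = 686.5
  white: 1373 × 1/4 = 343.25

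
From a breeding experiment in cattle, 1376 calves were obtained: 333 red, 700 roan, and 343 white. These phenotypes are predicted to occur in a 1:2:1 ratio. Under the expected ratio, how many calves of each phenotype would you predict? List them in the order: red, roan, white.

344, 688, 344

Under the 1:2:1 hypothesis (Σ ratio = 4, N = 1376):
  red: 1376 × 1/4 = 344
  roan: 1376 × 2/4 = 688
  white: 1376 × 1/4 = 344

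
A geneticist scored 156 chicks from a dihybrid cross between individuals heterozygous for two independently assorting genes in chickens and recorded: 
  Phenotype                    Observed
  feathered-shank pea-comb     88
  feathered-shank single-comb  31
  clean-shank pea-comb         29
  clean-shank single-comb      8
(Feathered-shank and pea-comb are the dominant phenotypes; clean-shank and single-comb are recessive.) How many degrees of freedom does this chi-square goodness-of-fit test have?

A dihybrid F₂ with independent assortment and complete dominance at both loci gives a 9:3:3:1 phenotypic ratio.
A goodness-of-fit test with 4 phenotype classes has df = 4 − 1 = 3.

3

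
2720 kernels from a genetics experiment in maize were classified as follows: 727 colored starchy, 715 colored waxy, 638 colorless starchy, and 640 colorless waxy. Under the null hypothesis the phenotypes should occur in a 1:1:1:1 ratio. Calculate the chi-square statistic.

Under the 1:1:1:1 hypothesis (Σ ratio = 4, N = 2720):
  colored starchy: 2720 × 1/4 = 680
  colored waxy: 2720 × 1/4 = 680
  colorless starchy: 2720 × 1/4 = 680
  colorless waxy: 2720 × 1/4 = 680
χ² = Σ (O − E)² / E
  colored starchy: (727 − 680)² / 680 = 3.2485
  colored waxy: (715 − 680)² / 680 = 1.8015
  colorless starchy: (638 − 680)² / 680 = 2.5941
  colorless waxy: (640 − 680)² / 680 = 2.3529
χ² = 3.2485 + 1.8015 + 2.5941 + 2.3529 = 9.997

9.997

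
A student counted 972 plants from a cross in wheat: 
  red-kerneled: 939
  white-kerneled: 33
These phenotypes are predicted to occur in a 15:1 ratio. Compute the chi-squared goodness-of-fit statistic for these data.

The 15:1 ratio has 16 parts, so with N = 972 the expected counts are:
  red-kerneled: 972 × 15/16 = 911.25
  white-kerneled: 972 × 1/16 = 60.75
χ² = Σ (O − E)² / E
  red-kerneled: (939 − 911.25)² / 911.25 = 0.8451
  white-kerneled: (33 − 60.75)² / 60.75 = 12.6759
χ² = 0.8451 + 12.6759 = 13.521

13.521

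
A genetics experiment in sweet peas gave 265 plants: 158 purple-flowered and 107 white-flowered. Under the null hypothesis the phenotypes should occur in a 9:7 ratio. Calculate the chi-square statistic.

Expected counts for N = 265 under a 9:7 ratio (total parts = 16):
  purple-flowered: 265 × 9/16 = 149.0625
  white-flowered: 265 × 7/16 = 115.9375
χ² = Σ (O − E)² / E
  purple-flowered: (158 − 149.0625)² / 149.0625 = 0.5359
  white-flowered: (107 − 115.9375)² / 115.9375 = 0.6890
χ² = 0.5359 + 0.6890 = 1.2249 ≈ 1.225

1.225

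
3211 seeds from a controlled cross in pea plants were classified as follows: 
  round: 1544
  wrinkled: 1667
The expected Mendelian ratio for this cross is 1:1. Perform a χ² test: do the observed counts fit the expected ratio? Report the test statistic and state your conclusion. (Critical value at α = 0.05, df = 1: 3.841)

4.712; not consistent

Total ratio parts = 2. Expected numbers out of 3211:
  round: 3211 × 1/2 = 1605.5
  wrinkled: 3211 × 1/2 = 1605.5
χ² = Σ (O − E)² / E
  round: (1544 − 1605.5)² / 1605.5 = 2.3558
  wrinkled: (1667 − 1605.5)² / 1605.5 = 2.3558
χ² = 2.3558 + 2.3558 = 4.7116 ≈ 4.712
Degrees of freedom = 2 − 1 = 1; critical value at α = 0.05 is 3.841.
Since 4.712 > 3.841, we reject the null hypothesis — the data do not fit the 1:1 ratio.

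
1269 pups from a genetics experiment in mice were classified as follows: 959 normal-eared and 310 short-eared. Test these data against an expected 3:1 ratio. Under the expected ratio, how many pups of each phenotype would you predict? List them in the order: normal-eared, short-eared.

951.75, 317.25

Under the 3:1 hypothesis (Σ ratio = 4, N = 1269):
  normal-eared: 1269 × 3/4 = 951.75
  short-eared: 1269 × 1/4 = 317.25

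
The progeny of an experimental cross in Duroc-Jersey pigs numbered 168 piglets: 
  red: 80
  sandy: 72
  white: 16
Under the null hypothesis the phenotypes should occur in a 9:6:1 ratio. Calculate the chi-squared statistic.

6.392

Under the 9:6:1 hypothesis (Σ ratio = 16, N = 168):
  red: 168 × 9/16 = 94.5
  sandy: 168 × 6/16 = 63
  white: 168 × 1/16 = 10.5
χ² = Σ (O − E)² / E
  red: (80 − 94.5)² / 94.5 = 2.2249
  sandy: (72 − 63)² / 63 = 1.2857
  white: (16 − 10.5)² / 10.5 = 2.8810
χ² = 2.2249 + 1.2857 + 2.8810 = 6.3916 ≈ 6.392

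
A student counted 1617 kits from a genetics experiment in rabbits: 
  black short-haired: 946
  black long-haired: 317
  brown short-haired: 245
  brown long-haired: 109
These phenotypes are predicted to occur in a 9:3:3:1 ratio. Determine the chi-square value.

13.880

Expected counts for N = 1617 under a 9:3:3:1 ratio (total parts = 16):
  black short-haired: 1617 × 9/16 = 909.5625
  black long-haired: 1617 × 3/16 = 303.1875
  brown short-haired: 1617 × 3/16 = 303.1875
  brown long-haired: 1617 × 1/16 = 101.0625
χ² = Σ (O − E)² / E
  black short-haired: (946 − 909.5625)² / 909.5625 = 1.4597
  black long-haired: (317 − 303.1875)² / 303.1875 = 0.6293
  brown short-haired: (245 − 303.1875)² / 303.1875 = 11.1673
  brown long-haired: (109 − 101.0625)² / 101.0625 = 0.6234
χ² = 1.4597 + 0.6293 + 11.1673 + 0.6234 = 13.8797 ≈ 13.880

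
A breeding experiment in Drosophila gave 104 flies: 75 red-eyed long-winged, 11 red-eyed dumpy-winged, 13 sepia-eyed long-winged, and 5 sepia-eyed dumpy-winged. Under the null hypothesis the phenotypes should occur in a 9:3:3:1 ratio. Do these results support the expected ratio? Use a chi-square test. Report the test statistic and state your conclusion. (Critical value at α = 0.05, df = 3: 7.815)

10.872; not consistent

Total ratio parts = 16. Expected numbers out of 104:
  red-eyed long-winged: 104 × 9/16 = 58.5
  red-eyed dumpy-winged: 104 × 3/16 = 19.5
  sepia-eyed long-winged: 104 × 3/16 = 19.5
  sepia-eyed dumpy-winged: 104 × 1/16 = 6.5
χ² = Σ (O − E)² / E
  red-eyed long-winged: (75 − 58.5)² / 58.5 = 4.6538
  red-eyed dumpy-winged: (11 − 19.5)² / 19.5 = 3.7051
  sepia-eyed long-winged: (13 − 19.5)² / 19.5 = 2.1667
  sepia-eyed dumpy-winged: (5 − 6.5)² / 6.5 = 0.3462
χ² = 4.6538 + 3.7051 + 2.1667 + 0.3462 = 10.8718 ≈ 10.872
Degrees of freedom = 4 − 1 = 3; critical value at α = 0.05 is 7.815.
Since 10.872 > 7.815, we reject the null hypothesis — the data do not fit the 9:3:3:1 ratio.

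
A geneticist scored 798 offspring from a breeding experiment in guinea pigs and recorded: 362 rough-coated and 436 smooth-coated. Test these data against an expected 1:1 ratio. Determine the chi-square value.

6.862

The 1:1 ratio has 2 parts, so with N = 798 the expected counts are:
  rough-coated: 798 × 1/2 = 399
  smooth-coated: 798 × 1/2 = 399
χ² = Σ (O − E)² / E
  rough-coated: (362 − 399)² / 399 = 3.4311
  smooth-coated: (436 − 399)² / 399 = 3.4311
χ² = 3.4311 + 3.4311 = 6.8622 ≈ 6.862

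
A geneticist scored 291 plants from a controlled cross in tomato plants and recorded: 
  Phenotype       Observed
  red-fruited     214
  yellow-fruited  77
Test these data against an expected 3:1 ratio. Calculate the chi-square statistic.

Total ratio parts = 4. Expected numbers out of 291:
  red-fruited: 291 × 3/4 = 218.25
  yellow-fruited: 291 × 1/4 = 72.75
χ² = Σ (O − E)² / E
  red-fruited: (214 − 218.25)² / 218.25 = 0.0828
  yellow-fruited: (77 − 72.75)² / 72.75 = 0.2483
χ² = 0.0828 + 0.2483 = 0.3311 ≈ 0.331

0.331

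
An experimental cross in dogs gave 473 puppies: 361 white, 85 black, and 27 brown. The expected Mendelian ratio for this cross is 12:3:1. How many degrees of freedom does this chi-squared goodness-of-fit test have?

2

A goodness-of-fit test with 3 phenotype classes has df = 3 − 1 = 2.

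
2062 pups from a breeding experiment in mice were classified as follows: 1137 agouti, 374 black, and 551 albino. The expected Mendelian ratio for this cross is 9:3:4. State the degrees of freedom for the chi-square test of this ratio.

2

A goodness-of-fit test with 3 phenotype classes has df = 3 − 1 = 2.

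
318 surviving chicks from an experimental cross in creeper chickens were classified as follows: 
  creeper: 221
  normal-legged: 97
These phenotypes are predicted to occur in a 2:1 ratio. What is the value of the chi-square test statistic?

1.146

Under the 2:1 hypothesis (Σ ratio = 3, N = 318):
  creeper: 318 × 2/3 = 212
  normal-legged: 318 × 1/3 = 106
χ² = Σ (O − E)² / E
  creeper: (221 − 212)² / 212 = 0.3821
  normal-legged: (97 − 106)² / 106 = 0.7642
χ² = 0.3821 + 0.7642 = 1.1463 ≈ 1.146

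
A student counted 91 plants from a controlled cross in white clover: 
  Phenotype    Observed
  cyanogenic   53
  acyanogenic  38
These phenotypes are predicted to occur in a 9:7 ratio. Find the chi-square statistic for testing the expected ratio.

Under the 9:7 hypothesis (Σ ratio = 16, N = 91):
  cyanogenic: 91 × 9/16 = 51.1875
  acyanogenic: 91 × 7/16 = 39.8125
χ² = Σ (O − E)² / E
  cyanogenic: (53 − 51.1875)² / 51.1875 = 0.0642
  acyanogenic: (38 − 39.8125)² / 39.8125 = 0.0825
χ² = 0.0642 + 0.0825 = 0.1467 ≈ 0.147

0.147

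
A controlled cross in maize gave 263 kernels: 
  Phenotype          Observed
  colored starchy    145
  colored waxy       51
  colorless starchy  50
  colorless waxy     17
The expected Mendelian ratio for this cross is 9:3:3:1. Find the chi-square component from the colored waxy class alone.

Expected counts for N = 263 under a 9:3:3:1 ratio (total parts = 16):
  colored starchy: 263 × 9/16 = 147.9375
  colored waxy: 263 × 3/16 = 49.3125
  colorless starchy: 263 × 3/16 = 49.3125
  colorless waxy: 263 × 1/16 = 16.4375
Contribution of colored waxy: (51 − 49.3125)² / 49.3125 = 0.0577

0.058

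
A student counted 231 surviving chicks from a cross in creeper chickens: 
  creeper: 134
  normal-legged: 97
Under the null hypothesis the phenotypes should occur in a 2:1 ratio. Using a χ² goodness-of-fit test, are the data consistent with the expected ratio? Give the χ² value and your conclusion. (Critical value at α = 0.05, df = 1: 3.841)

7.792; not consistent

The 2:1 ratio has 3 parts, so with N = 231 the expected counts are:
  creeper: 231 × 2/3 = 154
  normal-legged: 231 × 1/3 = 77
χ² = Σ (O − E)² / E
  creeper: (134 − 154)² / 154 = 2.5974
  normal-legged: (97 − 77)² / 77 = 5.1948
χ² = 2.5974 + 5.1948 = 7.7922 ≈ 7.792
Degrees of freedom = 2 − 1 = 1; critical value at α = 0.05 is 3.841.
Since 7.792 > 3.841, we reject the null hypothesis — the data do not fit the 2:1 ratio.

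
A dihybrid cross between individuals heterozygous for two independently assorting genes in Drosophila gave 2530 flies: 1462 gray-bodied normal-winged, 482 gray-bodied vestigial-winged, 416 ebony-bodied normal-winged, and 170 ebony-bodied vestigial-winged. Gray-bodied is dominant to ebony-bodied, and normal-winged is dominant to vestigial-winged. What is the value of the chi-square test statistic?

9.260

A dihybrid F₂ with independent assortment and complete dominance at both loci gives a 9:3:3:1 phenotypic ratio.
The 9:3:3:1 ratio has 16 parts, so with N = 2530 the expected counts are:
  gray-bodied normal-winged: 2530 × 9/16 = 1423.125
  gray-bodied vestigial-winged: 2530 × 3/16 = 474.375
  ebony-bodied normal-winged: 2530 × 3/16 = 474.375
  ebony-bodied vestigial-winged: 2530 × 1/16 = 158.125
χ² = Σ (O − E)² / E
  gray-bodied normal-winged: (1462 − 1423.125)² / 1423.125 = 1.0619
  gray-bodied vestigial-winged: (482 − 474.375)² / 474.375 = 0.1226
  ebony-bodied normal-winged: (416 − 474.375)² / 474.375 = 7.1834
  ebony-bodied vestigial-winged: (170 − 158.125)² / 158.125 = 0.8918
χ² = 1.0619 + 0.1226 + 7.1834 + 0.8918 = 9.2597 ≈ 9.260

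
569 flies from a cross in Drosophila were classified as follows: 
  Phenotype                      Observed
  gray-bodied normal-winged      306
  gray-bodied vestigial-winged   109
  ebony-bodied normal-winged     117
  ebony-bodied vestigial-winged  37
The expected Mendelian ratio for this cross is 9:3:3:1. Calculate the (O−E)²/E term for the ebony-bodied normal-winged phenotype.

Total ratio parts = 16. Expected numbers out of 569:
  gray-bodied normal-winged: 569 × 9/16 = 320.0625
  gray-bodied vestigial-winged: 569 × 3/16 = 106.6875
  ebony-bodied normal-winged: 569 × 3/16 = 106.6875
  ebony-bodied vestigial-winged: 569 × 1/16 = 35.5625
Contribution of ebony-bodied normal-winged: (117 − 106.6875)² / 106.6875 = 0.9968

0.997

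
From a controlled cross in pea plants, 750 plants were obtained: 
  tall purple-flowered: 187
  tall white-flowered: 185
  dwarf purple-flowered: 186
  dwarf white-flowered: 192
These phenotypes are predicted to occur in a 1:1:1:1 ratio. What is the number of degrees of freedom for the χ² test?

A goodness-of-fit test with 4 phenotype classes has df = 4 − 1 = 3.

3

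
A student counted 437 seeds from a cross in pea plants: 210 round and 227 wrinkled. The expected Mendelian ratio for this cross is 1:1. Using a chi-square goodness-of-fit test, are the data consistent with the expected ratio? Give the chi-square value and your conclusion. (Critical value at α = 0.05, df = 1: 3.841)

Total ratio parts = 2. Expected numbers out of 437:
  round: 437 × 1/2 = 218.5
  wrinkled: 437 × 1/2 = 218.5
χ² = Σ (O − E)² / E
  round: (210 − 218.5)² / 218.5 = 0.3307
  wrinkled: (227 − 218.5)² / 218.5 = 0.3307
χ² = 0.3307 + 0.3307 = 0.6614 ≈ 0.661
Degrees of freedom = 2 − 1 = 1; critical value at α = 0.05 is 3.841.
Since 0.661 < 3.841, we fail to reject the null hypothesis — the data are consistent with the 1:1 ratio.

0.661; consistent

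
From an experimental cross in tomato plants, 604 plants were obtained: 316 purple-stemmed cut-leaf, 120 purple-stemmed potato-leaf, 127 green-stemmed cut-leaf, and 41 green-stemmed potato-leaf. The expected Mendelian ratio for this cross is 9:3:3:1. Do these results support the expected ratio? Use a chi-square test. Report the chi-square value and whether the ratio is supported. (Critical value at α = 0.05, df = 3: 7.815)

Total ratio parts = 16. Expected numbers out of 604:
  purple-stemmed cut-leaf: 604 × 9/16 = 339.75
  purple-stemmed potato-leaf: 604 × 3/16 = 113.25
  green-stemmed cut-leaf: 604 × 3/16 = 113.25
  green-stemmed potato-leaf: 604 × 1/16 = 37.75
χ² = Σ (O − E)² / E
  purple-stemmed cut-leaf: (316 − 339.75)² / 339.75 = 1.6602
  purple-stemmed potato-leaf: (120 − 113.25)² / 113.25 = 0.4023
  green-stemmed cut-leaf: (127 − 113.25)² / 113.25 = 1.6694
  green-stemmed potato-leaf: (41 − 37.75)² / 37.75 = 0.2798
χ² = 1.6602 + 0.4023 + 1.6694 + 0.2798 = 4.0117 ≈ 4.012
Degrees of freedom = 4 − 1 = 3; critical value at α = 0.05 is 7.815.
Since 4.012 < 7.815, we fail to reject the null hypothesis — the data are consistent with the 9:3:3:1 ratio.

4.012; consistent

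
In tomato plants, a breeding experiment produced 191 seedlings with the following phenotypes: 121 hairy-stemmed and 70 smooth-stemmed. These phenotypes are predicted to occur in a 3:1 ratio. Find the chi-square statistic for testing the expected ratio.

Total ratio parts = 4. Expected numbers out of 191:
  hairy-stemmed: 191 × 3/4 = 143.25
  smooth-stemmed: 191 × 1/4 = 47.75
χ² = Σ (O − E)² / E
  hairy-stemmed: (121 − 143.25)² / 143.25 = 3.4559
  smooth-stemmed: (70 − 47.75)² / 47.75 = 10.3678
χ² = 3.4559 + 10.3678 = 13.8237 ≈ 13.824

13.824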